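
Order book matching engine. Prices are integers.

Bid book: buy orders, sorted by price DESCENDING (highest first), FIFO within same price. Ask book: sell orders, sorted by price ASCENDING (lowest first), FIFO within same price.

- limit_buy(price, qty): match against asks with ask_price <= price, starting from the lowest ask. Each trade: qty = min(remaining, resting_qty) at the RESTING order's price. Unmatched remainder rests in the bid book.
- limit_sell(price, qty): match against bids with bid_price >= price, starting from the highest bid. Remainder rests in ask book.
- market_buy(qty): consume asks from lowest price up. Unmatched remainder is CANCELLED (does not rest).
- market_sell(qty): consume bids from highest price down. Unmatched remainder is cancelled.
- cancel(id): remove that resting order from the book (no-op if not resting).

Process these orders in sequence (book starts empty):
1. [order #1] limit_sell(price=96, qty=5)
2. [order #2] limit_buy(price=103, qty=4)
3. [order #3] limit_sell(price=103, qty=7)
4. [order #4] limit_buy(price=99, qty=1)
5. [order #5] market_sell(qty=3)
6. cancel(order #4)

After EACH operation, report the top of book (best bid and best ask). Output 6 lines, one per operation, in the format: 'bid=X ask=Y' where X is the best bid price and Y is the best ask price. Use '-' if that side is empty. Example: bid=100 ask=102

After op 1 [order #1] limit_sell(price=96, qty=5): fills=none; bids=[-] asks=[#1:5@96]
After op 2 [order #2] limit_buy(price=103, qty=4): fills=#2x#1:4@96; bids=[-] asks=[#1:1@96]
After op 3 [order #3] limit_sell(price=103, qty=7): fills=none; bids=[-] asks=[#1:1@96 #3:7@103]
After op 4 [order #4] limit_buy(price=99, qty=1): fills=#4x#1:1@96; bids=[-] asks=[#3:7@103]
After op 5 [order #5] market_sell(qty=3): fills=none; bids=[-] asks=[#3:7@103]
After op 6 cancel(order #4): fills=none; bids=[-] asks=[#3:7@103]

Answer: bid=- ask=96
bid=- ask=96
bid=- ask=96
bid=- ask=103
bid=- ask=103
bid=- ask=103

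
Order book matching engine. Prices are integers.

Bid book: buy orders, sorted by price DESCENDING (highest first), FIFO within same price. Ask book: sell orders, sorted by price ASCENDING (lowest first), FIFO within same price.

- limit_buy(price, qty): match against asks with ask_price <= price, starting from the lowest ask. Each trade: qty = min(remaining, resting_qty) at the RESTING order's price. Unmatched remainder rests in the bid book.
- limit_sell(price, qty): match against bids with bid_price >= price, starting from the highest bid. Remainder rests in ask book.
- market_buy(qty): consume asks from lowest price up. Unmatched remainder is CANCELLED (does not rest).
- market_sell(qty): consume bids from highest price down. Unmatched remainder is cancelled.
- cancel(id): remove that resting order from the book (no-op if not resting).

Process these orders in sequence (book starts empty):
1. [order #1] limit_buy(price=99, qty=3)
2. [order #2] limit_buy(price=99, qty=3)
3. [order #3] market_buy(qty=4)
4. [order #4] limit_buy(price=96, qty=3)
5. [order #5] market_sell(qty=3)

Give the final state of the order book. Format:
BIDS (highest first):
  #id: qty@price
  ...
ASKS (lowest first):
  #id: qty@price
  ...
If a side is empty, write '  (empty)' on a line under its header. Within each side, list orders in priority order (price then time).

After op 1 [order #1] limit_buy(price=99, qty=3): fills=none; bids=[#1:3@99] asks=[-]
After op 2 [order #2] limit_buy(price=99, qty=3): fills=none; bids=[#1:3@99 #2:3@99] asks=[-]
After op 3 [order #3] market_buy(qty=4): fills=none; bids=[#1:3@99 #2:3@99] asks=[-]
After op 4 [order #4] limit_buy(price=96, qty=3): fills=none; bids=[#1:3@99 #2:3@99 #4:3@96] asks=[-]
After op 5 [order #5] market_sell(qty=3): fills=#1x#5:3@99; bids=[#2:3@99 #4:3@96] asks=[-]

Answer: BIDS (highest first):
  #2: 3@99
  #4: 3@96
ASKS (lowest first):
  (empty)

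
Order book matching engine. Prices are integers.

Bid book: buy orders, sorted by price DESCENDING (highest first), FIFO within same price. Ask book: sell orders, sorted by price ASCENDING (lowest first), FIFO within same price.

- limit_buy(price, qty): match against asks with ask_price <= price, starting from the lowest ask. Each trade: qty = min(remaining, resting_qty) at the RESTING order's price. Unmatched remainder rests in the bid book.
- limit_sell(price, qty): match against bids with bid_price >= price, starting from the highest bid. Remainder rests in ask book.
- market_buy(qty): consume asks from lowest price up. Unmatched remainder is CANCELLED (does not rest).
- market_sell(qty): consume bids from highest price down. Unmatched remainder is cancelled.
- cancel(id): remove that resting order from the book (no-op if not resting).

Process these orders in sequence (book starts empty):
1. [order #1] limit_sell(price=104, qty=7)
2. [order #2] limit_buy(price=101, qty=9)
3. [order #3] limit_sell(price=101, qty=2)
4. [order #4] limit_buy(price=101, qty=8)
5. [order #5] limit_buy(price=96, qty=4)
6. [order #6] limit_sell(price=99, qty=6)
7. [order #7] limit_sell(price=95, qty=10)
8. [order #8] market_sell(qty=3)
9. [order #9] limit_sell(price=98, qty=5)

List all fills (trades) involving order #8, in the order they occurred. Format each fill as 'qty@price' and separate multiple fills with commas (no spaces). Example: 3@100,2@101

After op 1 [order #1] limit_sell(price=104, qty=7): fills=none; bids=[-] asks=[#1:7@104]
After op 2 [order #2] limit_buy(price=101, qty=9): fills=none; bids=[#2:9@101] asks=[#1:7@104]
After op 3 [order #3] limit_sell(price=101, qty=2): fills=#2x#3:2@101; bids=[#2:7@101] asks=[#1:7@104]
After op 4 [order #4] limit_buy(price=101, qty=8): fills=none; bids=[#2:7@101 #4:8@101] asks=[#1:7@104]
After op 5 [order #5] limit_buy(price=96, qty=4): fills=none; bids=[#2:7@101 #4:8@101 #5:4@96] asks=[#1:7@104]
After op 6 [order #6] limit_sell(price=99, qty=6): fills=#2x#6:6@101; bids=[#2:1@101 #4:8@101 #5:4@96] asks=[#1:7@104]
After op 7 [order #7] limit_sell(price=95, qty=10): fills=#2x#7:1@101 #4x#7:8@101 #5x#7:1@96; bids=[#5:3@96] asks=[#1:7@104]
After op 8 [order #8] market_sell(qty=3): fills=#5x#8:3@96; bids=[-] asks=[#1:7@104]
After op 9 [order #9] limit_sell(price=98, qty=5): fills=none; bids=[-] asks=[#9:5@98 #1:7@104]

Answer: 3@96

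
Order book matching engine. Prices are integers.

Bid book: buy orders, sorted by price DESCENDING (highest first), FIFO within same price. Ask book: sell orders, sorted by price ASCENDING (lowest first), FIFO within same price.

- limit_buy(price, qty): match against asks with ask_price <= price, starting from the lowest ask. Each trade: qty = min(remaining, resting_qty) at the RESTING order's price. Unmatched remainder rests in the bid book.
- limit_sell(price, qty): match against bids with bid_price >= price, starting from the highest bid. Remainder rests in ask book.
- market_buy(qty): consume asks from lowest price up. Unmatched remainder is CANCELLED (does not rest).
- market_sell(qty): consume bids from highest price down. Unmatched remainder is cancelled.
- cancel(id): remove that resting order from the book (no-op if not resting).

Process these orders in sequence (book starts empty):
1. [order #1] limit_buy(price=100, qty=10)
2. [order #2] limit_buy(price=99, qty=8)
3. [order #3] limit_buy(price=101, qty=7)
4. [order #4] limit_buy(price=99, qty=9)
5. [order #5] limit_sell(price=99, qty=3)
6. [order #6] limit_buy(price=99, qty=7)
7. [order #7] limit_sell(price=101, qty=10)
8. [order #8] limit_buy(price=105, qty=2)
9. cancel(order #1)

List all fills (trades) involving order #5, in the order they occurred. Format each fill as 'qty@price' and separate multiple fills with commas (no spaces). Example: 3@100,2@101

After op 1 [order #1] limit_buy(price=100, qty=10): fills=none; bids=[#1:10@100] asks=[-]
After op 2 [order #2] limit_buy(price=99, qty=8): fills=none; bids=[#1:10@100 #2:8@99] asks=[-]
After op 3 [order #3] limit_buy(price=101, qty=7): fills=none; bids=[#3:7@101 #1:10@100 #2:8@99] asks=[-]
After op 4 [order #4] limit_buy(price=99, qty=9): fills=none; bids=[#3:7@101 #1:10@100 #2:8@99 #4:9@99] asks=[-]
After op 5 [order #5] limit_sell(price=99, qty=3): fills=#3x#5:3@101; bids=[#3:4@101 #1:10@100 #2:8@99 #4:9@99] asks=[-]
After op 6 [order #6] limit_buy(price=99, qty=7): fills=none; bids=[#3:4@101 #1:10@100 #2:8@99 #4:9@99 #6:7@99] asks=[-]
After op 7 [order #7] limit_sell(price=101, qty=10): fills=#3x#7:4@101; bids=[#1:10@100 #2:8@99 #4:9@99 #6:7@99] asks=[#7:6@101]
After op 8 [order #8] limit_buy(price=105, qty=2): fills=#8x#7:2@101; bids=[#1:10@100 #2:8@99 #4:9@99 #6:7@99] asks=[#7:4@101]
After op 9 cancel(order #1): fills=none; bids=[#2:8@99 #4:9@99 #6:7@99] asks=[#7:4@101]

Answer: 3@101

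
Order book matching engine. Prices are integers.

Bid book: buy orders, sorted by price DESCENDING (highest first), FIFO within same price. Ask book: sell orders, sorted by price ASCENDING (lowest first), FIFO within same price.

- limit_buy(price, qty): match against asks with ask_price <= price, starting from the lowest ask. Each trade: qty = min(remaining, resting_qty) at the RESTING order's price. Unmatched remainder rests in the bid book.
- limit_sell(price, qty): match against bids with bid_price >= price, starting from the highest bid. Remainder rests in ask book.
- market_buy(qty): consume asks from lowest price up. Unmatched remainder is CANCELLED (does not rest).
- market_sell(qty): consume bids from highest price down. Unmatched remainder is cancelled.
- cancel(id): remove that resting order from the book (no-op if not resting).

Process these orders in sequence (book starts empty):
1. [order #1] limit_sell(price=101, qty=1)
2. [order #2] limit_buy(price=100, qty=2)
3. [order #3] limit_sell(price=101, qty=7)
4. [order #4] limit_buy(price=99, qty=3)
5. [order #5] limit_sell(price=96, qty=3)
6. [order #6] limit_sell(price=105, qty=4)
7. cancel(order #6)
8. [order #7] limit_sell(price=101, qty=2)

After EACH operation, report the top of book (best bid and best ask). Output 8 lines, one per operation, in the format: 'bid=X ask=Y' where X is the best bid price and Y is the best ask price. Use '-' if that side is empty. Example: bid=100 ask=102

After op 1 [order #1] limit_sell(price=101, qty=1): fills=none; bids=[-] asks=[#1:1@101]
After op 2 [order #2] limit_buy(price=100, qty=2): fills=none; bids=[#2:2@100] asks=[#1:1@101]
After op 3 [order #3] limit_sell(price=101, qty=7): fills=none; bids=[#2:2@100] asks=[#1:1@101 #3:7@101]
After op 4 [order #4] limit_buy(price=99, qty=3): fills=none; bids=[#2:2@100 #4:3@99] asks=[#1:1@101 #3:7@101]
After op 5 [order #5] limit_sell(price=96, qty=3): fills=#2x#5:2@100 #4x#5:1@99; bids=[#4:2@99] asks=[#1:1@101 #3:7@101]
After op 6 [order #6] limit_sell(price=105, qty=4): fills=none; bids=[#4:2@99] asks=[#1:1@101 #3:7@101 #6:4@105]
After op 7 cancel(order #6): fills=none; bids=[#4:2@99] asks=[#1:1@101 #3:7@101]
After op 8 [order #7] limit_sell(price=101, qty=2): fills=none; bids=[#4:2@99] asks=[#1:1@101 #3:7@101 #7:2@101]

Answer: bid=- ask=101
bid=100 ask=101
bid=100 ask=101
bid=100 ask=101
bid=99 ask=101
bid=99 ask=101
bid=99 ask=101
bid=99 ask=101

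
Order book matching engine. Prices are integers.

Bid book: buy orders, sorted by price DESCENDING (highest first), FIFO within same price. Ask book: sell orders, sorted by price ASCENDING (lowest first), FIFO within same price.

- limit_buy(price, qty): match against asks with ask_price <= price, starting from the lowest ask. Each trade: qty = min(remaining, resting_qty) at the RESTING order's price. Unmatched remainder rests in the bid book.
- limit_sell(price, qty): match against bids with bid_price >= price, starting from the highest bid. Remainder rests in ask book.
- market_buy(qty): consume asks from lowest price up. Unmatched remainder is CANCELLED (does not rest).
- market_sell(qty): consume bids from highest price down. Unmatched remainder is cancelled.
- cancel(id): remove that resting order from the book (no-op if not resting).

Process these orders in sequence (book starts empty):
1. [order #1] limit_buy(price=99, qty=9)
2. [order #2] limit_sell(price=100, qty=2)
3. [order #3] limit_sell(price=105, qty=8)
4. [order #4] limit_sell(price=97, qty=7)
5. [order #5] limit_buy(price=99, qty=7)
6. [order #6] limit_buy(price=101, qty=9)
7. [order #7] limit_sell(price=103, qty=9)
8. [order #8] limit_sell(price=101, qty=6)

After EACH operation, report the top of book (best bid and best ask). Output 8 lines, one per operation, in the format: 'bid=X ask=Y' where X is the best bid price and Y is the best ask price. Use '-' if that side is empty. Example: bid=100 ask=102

After op 1 [order #1] limit_buy(price=99, qty=9): fills=none; bids=[#1:9@99] asks=[-]
After op 2 [order #2] limit_sell(price=100, qty=2): fills=none; bids=[#1:9@99] asks=[#2:2@100]
After op 3 [order #3] limit_sell(price=105, qty=8): fills=none; bids=[#1:9@99] asks=[#2:2@100 #3:8@105]
After op 4 [order #4] limit_sell(price=97, qty=7): fills=#1x#4:7@99; bids=[#1:2@99] asks=[#2:2@100 #3:8@105]
After op 5 [order #5] limit_buy(price=99, qty=7): fills=none; bids=[#1:2@99 #5:7@99] asks=[#2:2@100 #3:8@105]
After op 6 [order #6] limit_buy(price=101, qty=9): fills=#6x#2:2@100; bids=[#6:7@101 #1:2@99 #5:7@99] asks=[#3:8@105]
After op 7 [order #7] limit_sell(price=103, qty=9): fills=none; bids=[#6:7@101 #1:2@99 #5:7@99] asks=[#7:9@103 #3:8@105]
After op 8 [order #8] limit_sell(price=101, qty=6): fills=#6x#8:6@101; bids=[#6:1@101 #1:2@99 #5:7@99] asks=[#7:9@103 #3:8@105]

Answer: bid=99 ask=-
bid=99 ask=100
bid=99 ask=100
bid=99 ask=100
bid=99 ask=100
bid=101 ask=105
bid=101 ask=103
bid=101 ask=103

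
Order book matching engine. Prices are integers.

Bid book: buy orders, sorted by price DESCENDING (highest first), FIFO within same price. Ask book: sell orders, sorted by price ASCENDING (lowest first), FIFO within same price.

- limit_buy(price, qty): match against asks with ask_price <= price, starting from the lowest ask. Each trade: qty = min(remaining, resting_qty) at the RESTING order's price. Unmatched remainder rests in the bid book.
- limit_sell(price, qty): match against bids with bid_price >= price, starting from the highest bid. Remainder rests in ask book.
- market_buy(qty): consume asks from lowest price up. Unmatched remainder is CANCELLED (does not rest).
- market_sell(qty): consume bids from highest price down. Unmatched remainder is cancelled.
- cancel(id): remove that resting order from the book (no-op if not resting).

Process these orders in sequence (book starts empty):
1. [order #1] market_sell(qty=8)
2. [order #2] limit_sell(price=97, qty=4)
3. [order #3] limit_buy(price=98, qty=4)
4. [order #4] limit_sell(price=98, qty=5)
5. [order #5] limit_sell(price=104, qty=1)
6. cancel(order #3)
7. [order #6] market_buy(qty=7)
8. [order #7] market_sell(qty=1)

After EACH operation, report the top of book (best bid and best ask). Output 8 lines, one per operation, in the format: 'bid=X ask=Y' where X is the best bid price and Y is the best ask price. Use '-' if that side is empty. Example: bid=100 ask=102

Answer: bid=- ask=-
bid=- ask=97
bid=- ask=-
bid=- ask=98
bid=- ask=98
bid=- ask=98
bid=- ask=-
bid=- ask=-

Derivation:
After op 1 [order #1] market_sell(qty=8): fills=none; bids=[-] asks=[-]
After op 2 [order #2] limit_sell(price=97, qty=4): fills=none; bids=[-] asks=[#2:4@97]
After op 3 [order #3] limit_buy(price=98, qty=4): fills=#3x#2:4@97; bids=[-] asks=[-]
After op 4 [order #4] limit_sell(price=98, qty=5): fills=none; bids=[-] asks=[#4:5@98]
After op 5 [order #5] limit_sell(price=104, qty=1): fills=none; bids=[-] asks=[#4:5@98 #5:1@104]
After op 6 cancel(order #3): fills=none; bids=[-] asks=[#4:5@98 #5:1@104]
After op 7 [order #6] market_buy(qty=7): fills=#6x#4:5@98 #6x#5:1@104; bids=[-] asks=[-]
After op 8 [order #7] market_sell(qty=1): fills=none; bids=[-] asks=[-]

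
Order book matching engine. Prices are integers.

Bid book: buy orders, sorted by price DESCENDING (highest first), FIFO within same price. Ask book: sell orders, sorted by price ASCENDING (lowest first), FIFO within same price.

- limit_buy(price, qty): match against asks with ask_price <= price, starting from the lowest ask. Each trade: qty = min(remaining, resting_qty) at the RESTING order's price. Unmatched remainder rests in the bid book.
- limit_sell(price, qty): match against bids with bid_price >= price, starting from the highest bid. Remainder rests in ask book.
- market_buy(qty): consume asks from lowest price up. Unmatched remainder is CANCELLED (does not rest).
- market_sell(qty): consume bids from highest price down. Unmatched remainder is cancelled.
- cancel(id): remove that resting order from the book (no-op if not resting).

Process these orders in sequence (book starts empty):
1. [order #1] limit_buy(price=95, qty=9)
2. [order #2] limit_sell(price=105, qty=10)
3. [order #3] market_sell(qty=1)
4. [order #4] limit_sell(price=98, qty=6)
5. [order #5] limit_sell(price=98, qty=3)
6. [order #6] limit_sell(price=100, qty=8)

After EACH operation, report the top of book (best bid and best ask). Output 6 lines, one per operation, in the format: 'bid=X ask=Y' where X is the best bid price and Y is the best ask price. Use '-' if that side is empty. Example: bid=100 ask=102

Answer: bid=95 ask=-
bid=95 ask=105
bid=95 ask=105
bid=95 ask=98
bid=95 ask=98
bid=95 ask=98

Derivation:
After op 1 [order #1] limit_buy(price=95, qty=9): fills=none; bids=[#1:9@95] asks=[-]
After op 2 [order #2] limit_sell(price=105, qty=10): fills=none; bids=[#1:9@95] asks=[#2:10@105]
After op 3 [order #3] market_sell(qty=1): fills=#1x#3:1@95; bids=[#1:8@95] asks=[#2:10@105]
After op 4 [order #4] limit_sell(price=98, qty=6): fills=none; bids=[#1:8@95] asks=[#4:6@98 #2:10@105]
After op 5 [order #5] limit_sell(price=98, qty=3): fills=none; bids=[#1:8@95] asks=[#4:6@98 #5:3@98 #2:10@105]
After op 6 [order #6] limit_sell(price=100, qty=8): fills=none; bids=[#1:8@95] asks=[#4:6@98 #5:3@98 #6:8@100 #2:10@105]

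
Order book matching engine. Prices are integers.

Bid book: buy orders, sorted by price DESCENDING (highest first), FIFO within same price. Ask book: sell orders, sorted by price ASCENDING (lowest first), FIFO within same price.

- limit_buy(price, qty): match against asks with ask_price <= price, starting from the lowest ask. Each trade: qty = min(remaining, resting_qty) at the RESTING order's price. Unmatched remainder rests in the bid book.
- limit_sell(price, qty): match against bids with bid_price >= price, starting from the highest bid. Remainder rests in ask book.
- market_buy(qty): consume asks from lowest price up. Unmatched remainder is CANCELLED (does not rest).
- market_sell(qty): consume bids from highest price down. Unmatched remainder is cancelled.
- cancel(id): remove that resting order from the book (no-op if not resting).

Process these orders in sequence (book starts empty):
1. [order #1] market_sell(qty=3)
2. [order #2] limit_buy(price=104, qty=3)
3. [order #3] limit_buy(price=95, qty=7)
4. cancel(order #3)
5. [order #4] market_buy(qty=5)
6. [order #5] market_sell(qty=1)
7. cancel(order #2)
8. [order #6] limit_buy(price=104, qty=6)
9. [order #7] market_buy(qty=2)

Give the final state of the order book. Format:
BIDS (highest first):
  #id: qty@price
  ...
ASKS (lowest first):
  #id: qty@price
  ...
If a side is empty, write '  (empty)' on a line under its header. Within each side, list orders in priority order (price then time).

Answer: BIDS (highest first):
  #6: 6@104
ASKS (lowest first):
  (empty)

Derivation:
After op 1 [order #1] market_sell(qty=3): fills=none; bids=[-] asks=[-]
After op 2 [order #2] limit_buy(price=104, qty=3): fills=none; bids=[#2:3@104] asks=[-]
After op 3 [order #3] limit_buy(price=95, qty=7): fills=none; bids=[#2:3@104 #3:7@95] asks=[-]
After op 4 cancel(order #3): fills=none; bids=[#2:3@104] asks=[-]
After op 5 [order #4] market_buy(qty=5): fills=none; bids=[#2:3@104] asks=[-]
After op 6 [order #5] market_sell(qty=1): fills=#2x#5:1@104; bids=[#2:2@104] asks=[-]
After op 7 cancel(order #2): fills=none; bids=[-] asks=[-]
After op 8 [order #6] limit_buy(price=104, qty=6): fills=none; bids=[#6:6@104] asks=[-]
After op 9 [order #7] market_buy(qty=2): fills=none; bids=[#6:6@104] asks=[-]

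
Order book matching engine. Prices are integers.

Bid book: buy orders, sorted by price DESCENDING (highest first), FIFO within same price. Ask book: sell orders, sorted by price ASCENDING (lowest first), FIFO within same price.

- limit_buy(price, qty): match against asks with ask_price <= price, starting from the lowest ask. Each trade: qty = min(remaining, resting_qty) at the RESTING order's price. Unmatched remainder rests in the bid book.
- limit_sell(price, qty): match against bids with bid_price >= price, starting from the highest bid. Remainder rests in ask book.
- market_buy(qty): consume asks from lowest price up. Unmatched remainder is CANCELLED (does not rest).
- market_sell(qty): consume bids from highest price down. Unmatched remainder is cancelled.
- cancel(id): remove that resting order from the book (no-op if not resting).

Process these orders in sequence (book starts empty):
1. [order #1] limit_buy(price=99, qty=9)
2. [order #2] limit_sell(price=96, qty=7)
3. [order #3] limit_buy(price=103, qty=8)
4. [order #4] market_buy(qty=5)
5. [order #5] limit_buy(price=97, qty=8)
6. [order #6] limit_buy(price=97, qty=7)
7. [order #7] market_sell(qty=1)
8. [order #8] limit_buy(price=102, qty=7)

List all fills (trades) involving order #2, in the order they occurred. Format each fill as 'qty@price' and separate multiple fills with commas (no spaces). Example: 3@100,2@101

After op 1 [order #1] limit_buy(price=99, qty=9): fills=none; bids=[#1:9@99] asks=[-]
After op 2 [order #2] limit_sell(price=96, qty=7): fills=#1x#2:7@99; bids=[#1:2@99] asks=[-]
After op 3 [order #3] limit_buy(price=103, qty=8): fills=none; bids=[#3:8@103 #1:2@99] asks=[-]
After op 4 [order #4] market_buy(qty=5): fills=none; bids=[#3:8@103 #1:2@99] asks=[-]
After op 5 [order #5] limit_buy(price=97, qty=8): fills=none; bids=[#3:8@103 #1:2@99 #5:8@97] asks=[-]
After op 6 [order #6] limit_buy(price=97, qty=7): fills=none; bids=[#3:8@103 #1:2@99 #5:8@97 #6:7@97] asks=[-]
After op 7 [order #7] market_sell(qty=1): fills=#3x#7:1@103; bids=[#3:7@103 #1:2@99 #5:8@97 #6:7@97] asks=[-]
After op 8 [order #8] limit_buy(price=102, qty=7): fills=none; bids=[#3:7@103 #8:7@102 #1:2@99 #5:8@97 #6:7@97] asks=[-]

Answer: 7@99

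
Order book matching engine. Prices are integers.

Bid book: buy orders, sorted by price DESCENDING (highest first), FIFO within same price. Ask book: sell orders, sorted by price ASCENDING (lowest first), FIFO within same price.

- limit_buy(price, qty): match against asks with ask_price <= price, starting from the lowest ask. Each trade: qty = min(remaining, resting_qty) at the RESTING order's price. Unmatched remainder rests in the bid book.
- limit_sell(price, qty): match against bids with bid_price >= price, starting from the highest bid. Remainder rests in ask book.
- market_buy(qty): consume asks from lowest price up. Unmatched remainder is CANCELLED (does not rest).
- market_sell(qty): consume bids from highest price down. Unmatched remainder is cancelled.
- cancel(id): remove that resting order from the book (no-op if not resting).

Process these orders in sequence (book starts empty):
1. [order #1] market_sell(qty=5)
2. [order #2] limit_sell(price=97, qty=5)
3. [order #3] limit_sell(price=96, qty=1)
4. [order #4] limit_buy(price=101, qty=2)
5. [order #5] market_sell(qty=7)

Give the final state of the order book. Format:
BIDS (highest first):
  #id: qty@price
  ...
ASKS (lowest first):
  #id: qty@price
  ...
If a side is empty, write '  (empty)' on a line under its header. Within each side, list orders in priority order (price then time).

Answer: BIDS (highest first):
  (empty)
ASKS (lowest first):
  #2: 4@97

Derivation:
After op 1 [order #1] market_sell(qty=5): fills=none; bids=[-] asks=[-]
After op 2 [order #2] limit_sell(price=97, qty=5): fills=none; bids=[-] asks=[#2:5@97]
After op 3 [order #3] limit_sell(price=96, qty=1): fills=none; bids=[-] asks=[#3:1@96 #2:5@97]
After op 4 [order #4] limit_buy(price=101, qty=2): fills=#4x#3:1@96 #4x#2:1@97; bids=[-] asks=[#2:4@97]
After op 5 [order #5] market_sell(qty=7): fills=none; bids=[-] asks=[#2:4@97]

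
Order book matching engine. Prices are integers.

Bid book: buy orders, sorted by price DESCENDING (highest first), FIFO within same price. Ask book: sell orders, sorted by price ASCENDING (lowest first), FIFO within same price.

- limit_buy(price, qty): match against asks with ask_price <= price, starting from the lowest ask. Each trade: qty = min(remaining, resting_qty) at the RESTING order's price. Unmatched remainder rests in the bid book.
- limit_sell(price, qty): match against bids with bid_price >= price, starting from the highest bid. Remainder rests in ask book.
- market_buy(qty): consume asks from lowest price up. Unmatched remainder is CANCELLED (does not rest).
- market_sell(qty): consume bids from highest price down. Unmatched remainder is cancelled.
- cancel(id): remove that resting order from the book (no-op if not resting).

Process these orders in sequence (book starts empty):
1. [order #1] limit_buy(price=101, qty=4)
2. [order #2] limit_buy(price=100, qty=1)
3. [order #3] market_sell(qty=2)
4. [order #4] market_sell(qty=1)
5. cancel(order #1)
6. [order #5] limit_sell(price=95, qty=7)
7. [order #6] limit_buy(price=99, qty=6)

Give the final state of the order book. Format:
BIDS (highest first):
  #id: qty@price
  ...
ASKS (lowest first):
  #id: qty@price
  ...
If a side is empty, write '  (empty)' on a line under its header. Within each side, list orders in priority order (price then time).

After op 1 [order #1] limit_buy(price=101, qty=4): fills=none; bids=[#1:4@101] asks=[-]
After op 2 [order #2] limit_buy(price=100, qty=1): fills=none; bids=[#1:4@101 #2:1@100] asks=[-]
After op 3 [order #3] market_sell(qty=2): fills=#1x#3:2@101; bids=[#1:2@101 #2:1@100] asks=[-]
After op 4 [order #4] market_sell(qty=1): fills=#1x#4:1@101; bids=[#1:1@101 #2:1@100] asks=[-]
After op 5 cancel(order #1): fills=none; bids=[#2:1@100] asks=[-]
After op 6 [order #5] limit_sell(price=95, qty=7): fills=#2x#5:1@100; bids=[-] asks=[#5:6@95]
After op 7 [order #6] limit_buy(price=99, qty=6): fills=#6x#5:6@95; bids=[-] asks=[-]

Answer: BIDS (highest first):
  (empty)
ASKS (lowest first):
  (empty)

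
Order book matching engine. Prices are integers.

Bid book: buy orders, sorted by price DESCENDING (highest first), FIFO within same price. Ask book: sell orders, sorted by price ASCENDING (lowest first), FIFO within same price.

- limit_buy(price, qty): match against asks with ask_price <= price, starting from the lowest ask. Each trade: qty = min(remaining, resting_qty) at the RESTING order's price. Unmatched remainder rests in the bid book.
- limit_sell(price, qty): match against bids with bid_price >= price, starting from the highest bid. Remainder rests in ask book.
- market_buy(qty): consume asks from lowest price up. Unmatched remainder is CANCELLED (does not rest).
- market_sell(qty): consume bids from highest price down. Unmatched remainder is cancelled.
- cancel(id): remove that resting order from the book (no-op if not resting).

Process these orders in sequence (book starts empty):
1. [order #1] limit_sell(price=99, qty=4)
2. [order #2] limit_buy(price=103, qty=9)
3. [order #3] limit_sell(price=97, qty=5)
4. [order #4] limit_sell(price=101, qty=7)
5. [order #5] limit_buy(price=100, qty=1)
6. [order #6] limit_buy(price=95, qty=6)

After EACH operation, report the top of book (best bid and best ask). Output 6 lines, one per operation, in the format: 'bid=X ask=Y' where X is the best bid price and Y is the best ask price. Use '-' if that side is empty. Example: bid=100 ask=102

Answer: bid=- ask=99
bid=103 ask=-
bid=- ask=-
bid=- ask=101
bid=100 ask=101
bid=100 ask=101

Derivation:
After op 1 [order #1] limit_sell(price=99, qty=4): fills=none; bids=[-] asks=[#1:4@99]
After op 2 [order #2] limit_buy(price=103, qty=9): fills=#2x#1:4@99; bids=[#2:5@103] asks=[-]
After op 3 [order #3] limit_sell(price=97, qty=5): fills=#2x#3:5@103; bids=[-] asks=[-]
After op 4 [order #4] limit_sell(price=101, qty=7): fills=none; bids=[-] asks=[#4:7@101]
After op 5 [order #5] limit_buy(price=100, qty=1): fills=none; bids=[#5:1@100] asks=[#4:7@101]
After op 6 [order #6] limit_buy(price=95, qty=6): fills=none; bids=[#5:1@100 #6:6@95] asks=[#4:7@101]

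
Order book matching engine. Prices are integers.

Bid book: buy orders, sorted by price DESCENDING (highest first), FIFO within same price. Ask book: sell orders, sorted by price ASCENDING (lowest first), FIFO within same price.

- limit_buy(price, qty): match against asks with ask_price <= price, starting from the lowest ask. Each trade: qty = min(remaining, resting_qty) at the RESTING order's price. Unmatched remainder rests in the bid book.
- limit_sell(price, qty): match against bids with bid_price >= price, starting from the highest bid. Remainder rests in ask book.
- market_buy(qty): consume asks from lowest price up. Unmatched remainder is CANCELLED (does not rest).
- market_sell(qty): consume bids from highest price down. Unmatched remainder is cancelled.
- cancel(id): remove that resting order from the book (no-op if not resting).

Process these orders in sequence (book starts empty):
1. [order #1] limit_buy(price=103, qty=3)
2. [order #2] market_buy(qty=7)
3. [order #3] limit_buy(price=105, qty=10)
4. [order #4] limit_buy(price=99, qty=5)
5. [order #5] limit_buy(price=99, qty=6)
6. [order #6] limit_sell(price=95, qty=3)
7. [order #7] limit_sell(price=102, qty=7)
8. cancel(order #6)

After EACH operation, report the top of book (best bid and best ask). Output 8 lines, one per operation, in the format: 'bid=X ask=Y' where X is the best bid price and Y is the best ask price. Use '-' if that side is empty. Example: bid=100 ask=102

Answer: bid=103 ask=-
bid=103 ask=-
bid=105 ask=-
bid=105 ask=-
bid=105 ask=-
bid=105 ask=-
bid=103 ask=-
bid=103 ask=-

Derivation:
After op 1 [order #1] limit_buy(price=103, qty=3): fills=none; bids=[#1:3@103] asks=[-]
After op 2 [order #2] market_buy(qty=7): fills=none; bids=[#1:3@103] asks=[-]
After op 3 [order #3] limit_buy(price=105, qty=10): fills=none; bids=[#3:10@105 #1:3@103] asks=[-]
After op 4 [order #4] limit_buy(price=99, qty=5): fills=none; bids=[#3:10@105 #1:3@103 #4:5@99] asks=[-]
After op 5 [order #5] limit_buy(price=99, qty=6): fills=none; bids=[#3:10@105 #1:3@103 #4:5@99 #5:6@99] asks=[-]
After op 6 [order #6] limit_sell(price=95, qty=3): fills=#3x#6:3@105; bids=[#3:7@105 #1:3@103 #4:5@99 #5:6@99] asks=[-]
After op 7 [order #7] limit_sell(price=102, qty=7): fills=#3x#7:7@105; bids=[#1:3@103 #4:5@99 #5:6@99] asks=[-]
After op 8 cancel(order #6): fills=none; bids=[#1:3@103 #4:5@99 #5:6@99] asks=[-]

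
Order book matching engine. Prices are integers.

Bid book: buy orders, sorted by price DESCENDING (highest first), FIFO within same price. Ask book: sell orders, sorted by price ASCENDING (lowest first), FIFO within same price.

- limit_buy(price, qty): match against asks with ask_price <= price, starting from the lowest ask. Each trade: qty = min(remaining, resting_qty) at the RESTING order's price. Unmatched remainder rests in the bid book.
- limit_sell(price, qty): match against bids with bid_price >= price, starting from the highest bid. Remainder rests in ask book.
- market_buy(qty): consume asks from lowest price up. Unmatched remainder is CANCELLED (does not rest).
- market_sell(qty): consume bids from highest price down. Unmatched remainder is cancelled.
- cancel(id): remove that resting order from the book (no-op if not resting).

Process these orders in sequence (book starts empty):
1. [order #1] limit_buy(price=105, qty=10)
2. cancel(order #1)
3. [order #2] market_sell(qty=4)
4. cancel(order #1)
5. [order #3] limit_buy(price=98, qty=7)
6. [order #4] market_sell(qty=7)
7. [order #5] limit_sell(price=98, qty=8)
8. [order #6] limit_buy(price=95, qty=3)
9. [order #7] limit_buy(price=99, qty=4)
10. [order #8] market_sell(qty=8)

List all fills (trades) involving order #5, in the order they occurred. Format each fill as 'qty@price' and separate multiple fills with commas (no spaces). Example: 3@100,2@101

Answer: 4@98

Derivation:
After op 1 [order #1] limit_buy(price=105, qty=10): fills=none; bids=[#1:10@105] asks=[-]
After op 2 cancel(order #1): fills=none; bids=[-] asks=[-]
After op 3 [order #2] market_sell(qty=4): fills=none; bids=[-] asks=[-]
After op 4 cancel(order #1): fills=none; bids=[-] asks=[-]
After op 5 [order #3] limit_buy(price=98, qty=7): fills=none; bids=[#3:7@98] asks=[-]
After op 6 [order #4] market_sell(qty=7): fills=#3x#4:7@98; bids=[-] asks=[-]
After op 7 [order #5] limit_sell(price=98, qty=8): fills=none; bids=[-] asks=[#5:8@98]
After op 8 [order #6] limit_buy(price=95, qty=3): fills=none; bids=[#6:3@95] asks=[#5:8@98]
After op 9 [order #7] limit_buy(price=99, qty=4): fills=#7x#5:4@98; bids=[#6:3@95] asks=[#5:4@98]
After op 10 [order #8] market_sell(qty=8): fills=#6x#8:3@95; bids=[-] asks=[#5:4@98]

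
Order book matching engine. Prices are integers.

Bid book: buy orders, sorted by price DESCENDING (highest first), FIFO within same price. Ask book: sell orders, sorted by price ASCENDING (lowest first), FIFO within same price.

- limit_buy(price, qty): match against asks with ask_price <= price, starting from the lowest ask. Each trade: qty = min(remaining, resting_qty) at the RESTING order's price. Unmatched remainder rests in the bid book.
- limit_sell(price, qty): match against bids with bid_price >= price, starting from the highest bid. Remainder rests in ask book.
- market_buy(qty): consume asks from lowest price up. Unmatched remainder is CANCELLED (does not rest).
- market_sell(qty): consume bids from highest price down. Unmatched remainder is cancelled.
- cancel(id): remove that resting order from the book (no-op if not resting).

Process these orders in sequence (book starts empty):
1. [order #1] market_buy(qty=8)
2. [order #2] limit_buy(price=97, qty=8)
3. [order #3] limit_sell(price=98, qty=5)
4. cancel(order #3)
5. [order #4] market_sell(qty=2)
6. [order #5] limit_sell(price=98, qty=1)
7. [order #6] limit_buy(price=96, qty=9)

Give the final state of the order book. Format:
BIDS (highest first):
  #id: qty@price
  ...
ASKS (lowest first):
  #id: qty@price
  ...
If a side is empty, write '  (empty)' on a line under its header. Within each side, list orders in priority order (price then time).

Answer: BIDS (highest first):
  #2: 6@97
  #6: 9@96
ASKS (lowest first):
  #5: 1@98

Derivation:
After op 1 [order #1] market_buy(qty=8): fills=none; bids=[-] asks=[-]
After op 2 [order #2] limit_buy(price=97, qty=8): fills=none; bids=[#2:8@97] asks=[-]
After op 3 [order #3] limit_sell(price=98, qty=5): fills=none; bids=[#2:8@97] asks=[#3:5@98]
After op 4 cancel(order #3): fills=none; bids=[#2:8@97] asks=[-]
After op 5 [order #4] market_sell(qty=2): fills=#2x#4:2@97; bids=[#2:6@97] asks=[-]
After op 6 [order #5] limit_sell(price=98, qty=1): fills=none; bids=[#2:6@97] asks=[#5:1@98]
After op 7 [order #6] limit_buy(price=96, qty=9): fills=none; bids=[#2:6@97 #6:9@96] asks=[#5:1@98]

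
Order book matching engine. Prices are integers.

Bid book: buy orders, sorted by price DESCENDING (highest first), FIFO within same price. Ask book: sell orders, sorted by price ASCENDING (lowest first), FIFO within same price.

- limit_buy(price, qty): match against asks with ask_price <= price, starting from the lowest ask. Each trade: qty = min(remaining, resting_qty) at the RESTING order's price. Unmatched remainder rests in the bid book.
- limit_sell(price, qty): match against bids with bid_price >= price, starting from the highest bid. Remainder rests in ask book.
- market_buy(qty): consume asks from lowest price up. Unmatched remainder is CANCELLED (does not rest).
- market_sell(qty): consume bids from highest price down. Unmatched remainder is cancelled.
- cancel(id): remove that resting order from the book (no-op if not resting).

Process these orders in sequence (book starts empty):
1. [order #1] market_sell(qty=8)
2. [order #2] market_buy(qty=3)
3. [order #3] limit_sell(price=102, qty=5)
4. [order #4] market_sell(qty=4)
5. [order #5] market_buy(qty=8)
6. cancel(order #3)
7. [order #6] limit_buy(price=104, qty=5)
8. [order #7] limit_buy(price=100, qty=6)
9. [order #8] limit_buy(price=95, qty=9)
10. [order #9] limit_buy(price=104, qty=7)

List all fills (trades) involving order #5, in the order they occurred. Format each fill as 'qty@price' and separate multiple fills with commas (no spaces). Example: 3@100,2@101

After op 1 [order #1] market_sell(qty=8): fills=none; bids=[-] asks=[-]
After op 2 [order #2] market_buy(qty=3): fills=none; bids=[-] asks=[-]
After op 3 [order #3] limit_sell(price=102, qty=5): fills=none; bids=[-] asks=[#3:5@102]
After op 4 [order #4] market_sell(qty=4): fills=none; bids=[-] asks=[#3:5@102]
After op 5 [order #5] market_buy(qty=8): fills=#5x#3:5@102; bids=[-] asks=[-]
After op 6 cancel(order #3): fills=none; bids=[-] asks=[-]
After op 7 [order #6] limit_buy(price=104, qty=5): fills=none; bids=[#6:5@104] asks=[-]
After op 8 [order #7] limit_buy(price=100, qty=6): fills=none; bids=[#6:5@104 #7:6@100] asks=[-]
After op 9 [order #8] limit_buy(price=95, qty=9): fills=none; bids=[#6:5@104 #7:6@100 #8:9@95] asks=[-]
After op 10 [order #9] limit_buy(price=104, qty=7): fills=none; bids=[#6:5@104 #9:7@104 #7:6@100 #8:9@95] asks=[-]

Answer: 5@102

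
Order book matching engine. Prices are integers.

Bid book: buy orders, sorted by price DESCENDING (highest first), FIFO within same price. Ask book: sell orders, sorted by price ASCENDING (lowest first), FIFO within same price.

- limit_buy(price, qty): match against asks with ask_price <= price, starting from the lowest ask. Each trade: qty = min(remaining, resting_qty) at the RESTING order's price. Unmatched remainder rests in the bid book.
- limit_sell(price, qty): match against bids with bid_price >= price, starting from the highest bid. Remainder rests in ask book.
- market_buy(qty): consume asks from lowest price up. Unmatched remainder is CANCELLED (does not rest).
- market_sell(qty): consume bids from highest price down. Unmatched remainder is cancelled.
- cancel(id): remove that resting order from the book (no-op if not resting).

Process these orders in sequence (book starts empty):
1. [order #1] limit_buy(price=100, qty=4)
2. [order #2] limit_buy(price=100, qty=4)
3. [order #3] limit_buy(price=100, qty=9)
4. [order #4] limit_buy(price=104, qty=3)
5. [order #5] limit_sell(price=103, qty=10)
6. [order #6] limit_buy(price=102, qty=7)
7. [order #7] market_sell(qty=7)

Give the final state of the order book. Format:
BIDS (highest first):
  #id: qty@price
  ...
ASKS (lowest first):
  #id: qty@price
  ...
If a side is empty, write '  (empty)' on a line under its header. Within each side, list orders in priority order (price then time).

Answer: BIDS (highest first):
  #1: 4@100
  #2: 4@100
  #3: 9@100
ASKS (lowest first):
  #5: 7@103

Derivation:
After op 1 [order #1] limit_buy(price=100, qty=4): fills=none; bids=[#1:4@100] asks=[-]
After op 2 [order #2] limit_buy(price=100, qty=4): fills=none; bids=[#1:4@100 #2:4@100] asks=[-]
After op 3 [order #3] limit_buy(price=100, qty=9): fills=none; bids=[#1:4@100 #2:4@100 #3:9@100] asks=[-]
After op 4 [order #4] limit_buy(price=104, qty=3): fills=none; bids=[#4:3@104 #1:4@100 #2:4@100 #3:9@100] asks=[-]
After op 5 [order #5] limit_sell(price=103, qty=10): fills=#4x#5:3@104; bids=[#1:4@100 #2:4@100 #3:9@100] asks=[#5:7@103]
After op 6 [order #6] limit_buy(price=102, qty=7): fills=none; bids=[#6:7@102 #1:4@100 #2:4@100 #3:9@100] asks=[#5:7@103]
After op 7 [order #7] market_sell(qty=7): fills=#6x#7:7@102; bids=[#1:4@100 #2:4@100 #3:9@100] asks=[#5:7@103]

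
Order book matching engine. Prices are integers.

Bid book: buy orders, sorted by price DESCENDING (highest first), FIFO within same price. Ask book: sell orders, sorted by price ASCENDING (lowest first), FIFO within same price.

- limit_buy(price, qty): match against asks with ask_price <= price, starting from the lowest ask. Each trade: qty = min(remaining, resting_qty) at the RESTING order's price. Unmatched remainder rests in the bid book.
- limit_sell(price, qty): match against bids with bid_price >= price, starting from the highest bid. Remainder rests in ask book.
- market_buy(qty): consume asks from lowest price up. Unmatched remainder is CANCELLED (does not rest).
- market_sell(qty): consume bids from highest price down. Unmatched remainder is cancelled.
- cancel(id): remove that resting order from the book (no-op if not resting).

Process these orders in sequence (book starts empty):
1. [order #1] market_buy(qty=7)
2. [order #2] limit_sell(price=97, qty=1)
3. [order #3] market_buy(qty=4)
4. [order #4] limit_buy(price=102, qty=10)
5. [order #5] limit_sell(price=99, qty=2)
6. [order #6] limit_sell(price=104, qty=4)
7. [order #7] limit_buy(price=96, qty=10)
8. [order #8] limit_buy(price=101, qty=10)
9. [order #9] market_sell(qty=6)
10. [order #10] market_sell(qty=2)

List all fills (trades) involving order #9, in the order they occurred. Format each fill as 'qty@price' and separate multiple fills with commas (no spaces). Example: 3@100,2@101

After op 1 [order #1] market_buy(qty=7): fills=none; bids=[-] asks=[-]
After op 2 [order #2] limit_sell(price=97, qty=1): fills=none; bids=[-] asks=[#2:1@97]
After op 3 [order #3] market_buy(qty=4): fills=#3x#2:1@97; bids=[-] asks=[-]
After op 4 [order #4] limit_buy(price=102, qty=10): fills=none; bids=[#4:10@102] asks=[-]
After op 5 [order #5] limit_sell(price=99, qty=2): fills=#4x#5:2@102; bids=[#4:8@102] asks=[-]
After op 6 [order #6] limit_sell(price=104, qty=4): fills=none; bids=[#4:8@102] asks=[#6:4@104]
After op 7 [order #7] limit_buy(price=96, qty=10): fills=none; bids=[#4:8@102 #7:10@96] asks=[#6:4@104]
After op 8 [order #8] limit_buy(price=101, qty=10): fills=none; bids=[#4:8@102 #8:10@101 #7:10@96] asks=[#6:4@104]
After op 9 [order #9] market_sell(qty=6): fills=#4x#9:6@102; bids=[#4:2@102 #8:10@101 #7:10@96] asks=[#6:4@104]
After op 10 [order #10] market_sell(qty=2): fills=#4x#10:2@102; bids=[#8:10@101 #7:10@96] asks=[#6:4@104]

Answer: 6@102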